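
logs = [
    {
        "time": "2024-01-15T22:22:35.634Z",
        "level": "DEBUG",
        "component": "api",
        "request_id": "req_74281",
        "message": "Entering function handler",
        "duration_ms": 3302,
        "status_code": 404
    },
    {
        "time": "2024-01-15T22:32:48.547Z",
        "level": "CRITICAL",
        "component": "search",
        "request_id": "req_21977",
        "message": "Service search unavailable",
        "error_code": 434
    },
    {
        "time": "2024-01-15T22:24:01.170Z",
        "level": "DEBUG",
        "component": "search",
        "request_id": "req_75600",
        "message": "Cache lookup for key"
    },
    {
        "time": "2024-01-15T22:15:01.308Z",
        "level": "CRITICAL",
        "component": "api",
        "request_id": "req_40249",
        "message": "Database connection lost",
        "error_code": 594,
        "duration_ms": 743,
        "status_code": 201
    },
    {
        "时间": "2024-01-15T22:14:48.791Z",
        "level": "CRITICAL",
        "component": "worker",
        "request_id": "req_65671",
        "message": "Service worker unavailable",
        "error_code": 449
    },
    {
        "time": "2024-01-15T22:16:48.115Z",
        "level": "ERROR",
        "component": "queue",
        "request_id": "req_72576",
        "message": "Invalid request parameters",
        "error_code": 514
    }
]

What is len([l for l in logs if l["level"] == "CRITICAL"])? 3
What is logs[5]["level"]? "ERROR"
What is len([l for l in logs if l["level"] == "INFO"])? 0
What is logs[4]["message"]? "Service worker unavailable"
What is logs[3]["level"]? "CRITICAL"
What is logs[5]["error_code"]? 514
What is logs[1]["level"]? "CRITICAL"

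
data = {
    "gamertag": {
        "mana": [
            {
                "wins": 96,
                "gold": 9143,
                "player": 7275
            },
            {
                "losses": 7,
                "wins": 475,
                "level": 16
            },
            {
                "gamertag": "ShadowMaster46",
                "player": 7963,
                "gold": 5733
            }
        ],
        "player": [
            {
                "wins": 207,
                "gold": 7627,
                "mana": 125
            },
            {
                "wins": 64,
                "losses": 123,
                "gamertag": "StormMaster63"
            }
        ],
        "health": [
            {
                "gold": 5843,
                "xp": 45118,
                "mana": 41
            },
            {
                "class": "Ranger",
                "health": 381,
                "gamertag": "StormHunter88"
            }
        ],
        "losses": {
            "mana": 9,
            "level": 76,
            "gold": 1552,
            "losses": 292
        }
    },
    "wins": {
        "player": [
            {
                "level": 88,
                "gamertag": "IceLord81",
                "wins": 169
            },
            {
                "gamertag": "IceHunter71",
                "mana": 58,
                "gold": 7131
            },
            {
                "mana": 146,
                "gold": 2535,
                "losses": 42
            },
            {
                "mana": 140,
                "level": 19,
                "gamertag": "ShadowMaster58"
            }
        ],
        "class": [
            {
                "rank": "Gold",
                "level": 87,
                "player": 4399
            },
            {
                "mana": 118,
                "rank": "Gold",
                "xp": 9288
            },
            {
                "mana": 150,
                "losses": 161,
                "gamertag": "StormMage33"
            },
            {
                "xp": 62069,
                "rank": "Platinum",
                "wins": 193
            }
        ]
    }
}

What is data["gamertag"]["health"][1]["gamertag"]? "StormHunter88"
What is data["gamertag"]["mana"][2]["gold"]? 5733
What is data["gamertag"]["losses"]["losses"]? 292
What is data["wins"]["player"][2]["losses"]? 42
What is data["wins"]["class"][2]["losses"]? 161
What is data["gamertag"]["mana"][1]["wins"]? 475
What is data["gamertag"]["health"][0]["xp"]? 45118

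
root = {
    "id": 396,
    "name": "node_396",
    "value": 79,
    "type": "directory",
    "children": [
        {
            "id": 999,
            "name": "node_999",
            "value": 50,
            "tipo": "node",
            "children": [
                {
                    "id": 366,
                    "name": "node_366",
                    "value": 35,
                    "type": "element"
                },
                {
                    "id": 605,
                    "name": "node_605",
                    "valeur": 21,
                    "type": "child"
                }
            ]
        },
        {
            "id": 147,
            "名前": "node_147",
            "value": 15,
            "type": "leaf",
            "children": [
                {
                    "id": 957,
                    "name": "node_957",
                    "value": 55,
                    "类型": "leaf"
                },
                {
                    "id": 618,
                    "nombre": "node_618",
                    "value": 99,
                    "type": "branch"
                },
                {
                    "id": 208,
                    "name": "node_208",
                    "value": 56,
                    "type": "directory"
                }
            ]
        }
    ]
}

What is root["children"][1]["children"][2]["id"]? 208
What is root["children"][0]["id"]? 999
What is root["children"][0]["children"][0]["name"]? "node_366"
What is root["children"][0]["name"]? "node_999"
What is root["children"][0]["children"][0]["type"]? "element"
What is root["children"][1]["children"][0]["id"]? 957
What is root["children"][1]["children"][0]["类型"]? "leaf"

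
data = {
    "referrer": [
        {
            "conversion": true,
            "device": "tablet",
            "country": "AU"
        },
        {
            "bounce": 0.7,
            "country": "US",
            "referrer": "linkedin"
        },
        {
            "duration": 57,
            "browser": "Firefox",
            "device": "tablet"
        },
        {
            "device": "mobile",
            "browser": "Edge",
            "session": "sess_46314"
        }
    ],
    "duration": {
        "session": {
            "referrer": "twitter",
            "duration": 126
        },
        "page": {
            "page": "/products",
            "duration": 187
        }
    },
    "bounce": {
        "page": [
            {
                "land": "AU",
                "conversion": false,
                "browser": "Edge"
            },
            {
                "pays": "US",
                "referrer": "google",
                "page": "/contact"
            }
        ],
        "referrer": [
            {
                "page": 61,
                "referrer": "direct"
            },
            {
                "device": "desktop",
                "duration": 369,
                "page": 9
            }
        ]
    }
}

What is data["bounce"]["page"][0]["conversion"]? False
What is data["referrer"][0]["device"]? "tablet"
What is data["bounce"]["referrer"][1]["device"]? "desktop"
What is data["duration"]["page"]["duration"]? 187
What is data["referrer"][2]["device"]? "tablet"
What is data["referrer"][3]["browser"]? "Edge"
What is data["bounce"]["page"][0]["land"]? "AU"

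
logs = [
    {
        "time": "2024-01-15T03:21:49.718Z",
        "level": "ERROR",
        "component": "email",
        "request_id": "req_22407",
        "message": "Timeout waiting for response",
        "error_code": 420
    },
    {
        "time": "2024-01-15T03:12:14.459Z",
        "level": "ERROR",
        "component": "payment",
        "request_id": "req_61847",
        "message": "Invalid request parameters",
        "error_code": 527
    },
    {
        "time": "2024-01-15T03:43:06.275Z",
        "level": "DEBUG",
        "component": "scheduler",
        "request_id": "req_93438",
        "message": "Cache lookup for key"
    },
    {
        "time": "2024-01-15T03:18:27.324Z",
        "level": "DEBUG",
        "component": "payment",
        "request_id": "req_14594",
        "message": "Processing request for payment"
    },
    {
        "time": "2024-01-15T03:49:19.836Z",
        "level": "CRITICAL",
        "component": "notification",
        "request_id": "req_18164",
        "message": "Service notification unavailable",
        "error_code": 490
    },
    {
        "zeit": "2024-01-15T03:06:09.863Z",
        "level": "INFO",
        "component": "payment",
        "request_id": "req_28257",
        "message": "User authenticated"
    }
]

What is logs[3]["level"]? "DEBUG"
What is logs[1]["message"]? "Invalid request parameters"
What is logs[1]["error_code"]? 527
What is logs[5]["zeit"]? "2024-01-15T03:06:09.863Z"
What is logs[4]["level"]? "CRITICAL"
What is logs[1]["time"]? "2024-01-15T03:12:14.459Z"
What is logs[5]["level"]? "INFO"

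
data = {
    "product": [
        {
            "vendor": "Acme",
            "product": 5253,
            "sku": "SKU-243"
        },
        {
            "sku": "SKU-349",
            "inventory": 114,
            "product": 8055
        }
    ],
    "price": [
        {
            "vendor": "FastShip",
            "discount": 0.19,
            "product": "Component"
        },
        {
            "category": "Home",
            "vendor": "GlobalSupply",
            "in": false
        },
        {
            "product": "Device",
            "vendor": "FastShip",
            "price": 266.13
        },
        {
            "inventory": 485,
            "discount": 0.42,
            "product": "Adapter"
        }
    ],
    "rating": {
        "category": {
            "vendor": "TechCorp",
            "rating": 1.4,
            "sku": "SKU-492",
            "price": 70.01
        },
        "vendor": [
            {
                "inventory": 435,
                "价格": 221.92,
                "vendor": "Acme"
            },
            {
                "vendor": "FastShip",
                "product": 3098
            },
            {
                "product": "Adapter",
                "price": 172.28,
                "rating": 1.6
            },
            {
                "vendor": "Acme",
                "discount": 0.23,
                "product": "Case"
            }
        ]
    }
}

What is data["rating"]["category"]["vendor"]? "TechCorp"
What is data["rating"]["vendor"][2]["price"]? 172.28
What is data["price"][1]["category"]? "Home"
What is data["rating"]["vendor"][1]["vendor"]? "FastShip"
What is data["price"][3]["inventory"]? 485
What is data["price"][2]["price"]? 266.13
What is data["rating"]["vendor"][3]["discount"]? 0.23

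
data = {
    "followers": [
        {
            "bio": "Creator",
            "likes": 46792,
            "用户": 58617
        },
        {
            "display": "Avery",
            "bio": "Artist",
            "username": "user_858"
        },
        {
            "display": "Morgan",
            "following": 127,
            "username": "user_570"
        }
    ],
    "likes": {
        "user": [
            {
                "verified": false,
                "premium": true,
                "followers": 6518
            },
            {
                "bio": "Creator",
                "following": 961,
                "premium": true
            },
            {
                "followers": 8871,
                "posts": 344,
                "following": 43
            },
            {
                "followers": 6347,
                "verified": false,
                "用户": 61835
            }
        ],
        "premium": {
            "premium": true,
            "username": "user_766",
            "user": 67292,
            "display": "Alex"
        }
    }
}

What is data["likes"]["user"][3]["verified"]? False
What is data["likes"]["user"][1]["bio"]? "Creator"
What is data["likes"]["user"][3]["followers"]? 6347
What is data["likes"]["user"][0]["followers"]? 6518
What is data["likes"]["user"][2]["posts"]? 344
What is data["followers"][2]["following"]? 127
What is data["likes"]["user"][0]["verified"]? False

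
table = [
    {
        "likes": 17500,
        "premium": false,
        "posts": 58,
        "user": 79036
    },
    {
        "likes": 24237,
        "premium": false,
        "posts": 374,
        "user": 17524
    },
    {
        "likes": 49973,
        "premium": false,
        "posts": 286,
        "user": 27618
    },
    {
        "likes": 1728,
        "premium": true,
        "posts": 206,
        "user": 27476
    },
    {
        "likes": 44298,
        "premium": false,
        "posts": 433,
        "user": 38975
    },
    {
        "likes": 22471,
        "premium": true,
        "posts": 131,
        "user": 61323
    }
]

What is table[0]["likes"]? 17500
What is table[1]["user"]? 17524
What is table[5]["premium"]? True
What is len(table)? 6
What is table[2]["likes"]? 49973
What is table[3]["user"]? 27476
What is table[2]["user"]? 27618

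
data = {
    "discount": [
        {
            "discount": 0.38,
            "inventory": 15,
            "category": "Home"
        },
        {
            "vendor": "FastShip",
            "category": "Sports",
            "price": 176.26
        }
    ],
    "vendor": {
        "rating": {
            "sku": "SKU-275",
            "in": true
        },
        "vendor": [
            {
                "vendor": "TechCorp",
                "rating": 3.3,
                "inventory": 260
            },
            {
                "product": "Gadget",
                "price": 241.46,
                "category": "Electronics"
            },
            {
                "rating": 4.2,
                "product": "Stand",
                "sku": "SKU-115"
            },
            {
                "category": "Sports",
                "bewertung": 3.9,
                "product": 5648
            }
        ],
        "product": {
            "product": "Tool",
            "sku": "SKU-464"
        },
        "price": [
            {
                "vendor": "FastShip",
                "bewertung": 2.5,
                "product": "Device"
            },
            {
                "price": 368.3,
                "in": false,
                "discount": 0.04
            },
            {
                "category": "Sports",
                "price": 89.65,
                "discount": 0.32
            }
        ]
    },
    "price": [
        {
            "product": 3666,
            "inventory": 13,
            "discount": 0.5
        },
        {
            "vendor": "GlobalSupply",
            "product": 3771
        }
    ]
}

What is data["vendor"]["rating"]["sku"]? "SKU-275"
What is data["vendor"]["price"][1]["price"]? 368.3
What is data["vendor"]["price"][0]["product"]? "Device"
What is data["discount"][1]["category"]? "Sports"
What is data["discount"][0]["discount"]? 0.38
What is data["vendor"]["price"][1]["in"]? False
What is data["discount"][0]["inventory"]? 15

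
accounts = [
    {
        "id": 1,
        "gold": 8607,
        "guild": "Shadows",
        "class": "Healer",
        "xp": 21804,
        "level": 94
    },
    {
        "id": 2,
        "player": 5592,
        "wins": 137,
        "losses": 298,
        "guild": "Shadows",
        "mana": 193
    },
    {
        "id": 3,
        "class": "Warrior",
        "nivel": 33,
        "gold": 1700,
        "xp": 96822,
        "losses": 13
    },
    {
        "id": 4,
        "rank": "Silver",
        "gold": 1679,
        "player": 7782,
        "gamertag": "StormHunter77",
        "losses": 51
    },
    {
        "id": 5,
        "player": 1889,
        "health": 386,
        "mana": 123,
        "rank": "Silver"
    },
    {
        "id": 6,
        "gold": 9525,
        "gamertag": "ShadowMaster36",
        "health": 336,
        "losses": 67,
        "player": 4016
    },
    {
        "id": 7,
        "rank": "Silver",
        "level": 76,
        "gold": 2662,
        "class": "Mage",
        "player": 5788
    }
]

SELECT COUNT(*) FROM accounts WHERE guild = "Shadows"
2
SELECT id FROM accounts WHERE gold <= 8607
[1, 3, 4, 7]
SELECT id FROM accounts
[1, 2, 3, 4, 5, 6, 7]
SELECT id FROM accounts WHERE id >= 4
[4, 5, 6, 7]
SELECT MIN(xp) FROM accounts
21804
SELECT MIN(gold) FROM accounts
1679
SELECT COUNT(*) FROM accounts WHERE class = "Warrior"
1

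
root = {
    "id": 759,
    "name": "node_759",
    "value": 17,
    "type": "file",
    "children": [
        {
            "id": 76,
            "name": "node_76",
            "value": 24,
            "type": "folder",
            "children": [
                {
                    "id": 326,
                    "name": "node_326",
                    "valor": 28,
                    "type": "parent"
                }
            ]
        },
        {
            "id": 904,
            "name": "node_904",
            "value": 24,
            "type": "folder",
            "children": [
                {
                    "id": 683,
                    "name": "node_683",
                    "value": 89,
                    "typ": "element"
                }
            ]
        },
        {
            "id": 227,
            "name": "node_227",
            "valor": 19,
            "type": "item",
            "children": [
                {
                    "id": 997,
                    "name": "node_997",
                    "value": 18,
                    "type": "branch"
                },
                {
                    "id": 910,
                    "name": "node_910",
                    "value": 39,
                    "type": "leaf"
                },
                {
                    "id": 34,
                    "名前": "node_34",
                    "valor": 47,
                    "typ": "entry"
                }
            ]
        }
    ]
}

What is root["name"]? "node_759"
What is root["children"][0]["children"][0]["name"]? "node_326"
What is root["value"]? 17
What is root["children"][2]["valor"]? 19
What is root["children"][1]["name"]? "node_904"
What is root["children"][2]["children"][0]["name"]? "node_997"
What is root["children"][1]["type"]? "folder"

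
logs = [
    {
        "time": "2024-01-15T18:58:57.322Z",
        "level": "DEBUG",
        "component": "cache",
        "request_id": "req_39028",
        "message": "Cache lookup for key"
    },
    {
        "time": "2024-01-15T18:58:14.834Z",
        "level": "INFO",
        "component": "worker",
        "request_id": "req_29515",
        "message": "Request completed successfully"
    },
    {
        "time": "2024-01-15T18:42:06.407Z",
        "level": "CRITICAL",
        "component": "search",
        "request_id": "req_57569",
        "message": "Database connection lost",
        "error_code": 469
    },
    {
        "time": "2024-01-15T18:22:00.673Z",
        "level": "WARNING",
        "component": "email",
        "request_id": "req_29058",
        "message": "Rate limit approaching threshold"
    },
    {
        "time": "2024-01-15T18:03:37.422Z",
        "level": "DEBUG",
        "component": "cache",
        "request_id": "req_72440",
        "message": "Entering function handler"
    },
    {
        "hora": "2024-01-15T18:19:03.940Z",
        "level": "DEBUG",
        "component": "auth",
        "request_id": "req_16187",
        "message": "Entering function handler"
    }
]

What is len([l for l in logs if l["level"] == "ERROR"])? 0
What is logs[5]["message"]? "Entering function handler"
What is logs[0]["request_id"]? "req_39028"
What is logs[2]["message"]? "Database connection lost"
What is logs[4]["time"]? "2024-01-15T18:03:37.422Z"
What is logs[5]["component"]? "auth"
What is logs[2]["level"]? "CRITICAL"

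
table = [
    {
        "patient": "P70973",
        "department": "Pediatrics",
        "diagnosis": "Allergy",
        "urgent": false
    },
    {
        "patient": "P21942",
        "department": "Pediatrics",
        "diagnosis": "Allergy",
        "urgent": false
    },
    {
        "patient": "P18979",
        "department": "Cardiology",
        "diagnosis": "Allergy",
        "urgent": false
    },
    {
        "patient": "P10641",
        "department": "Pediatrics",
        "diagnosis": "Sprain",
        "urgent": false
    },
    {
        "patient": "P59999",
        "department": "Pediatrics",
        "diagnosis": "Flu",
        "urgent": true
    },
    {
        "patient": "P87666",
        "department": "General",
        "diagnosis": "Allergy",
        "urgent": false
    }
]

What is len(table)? 6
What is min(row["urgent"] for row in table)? False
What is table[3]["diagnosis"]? "Sprain"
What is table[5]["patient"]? "P87666"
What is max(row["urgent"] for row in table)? True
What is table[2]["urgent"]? False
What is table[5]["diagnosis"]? "Allergy"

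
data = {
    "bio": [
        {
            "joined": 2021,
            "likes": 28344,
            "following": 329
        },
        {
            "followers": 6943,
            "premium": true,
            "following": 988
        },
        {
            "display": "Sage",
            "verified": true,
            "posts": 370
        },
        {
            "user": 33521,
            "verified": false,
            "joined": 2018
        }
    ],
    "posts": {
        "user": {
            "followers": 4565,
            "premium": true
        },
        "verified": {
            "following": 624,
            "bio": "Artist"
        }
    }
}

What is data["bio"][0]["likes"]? 28344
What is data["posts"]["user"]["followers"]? 4565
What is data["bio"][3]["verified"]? False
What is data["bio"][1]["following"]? 988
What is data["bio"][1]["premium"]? True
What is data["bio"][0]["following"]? 329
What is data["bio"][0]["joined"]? 2021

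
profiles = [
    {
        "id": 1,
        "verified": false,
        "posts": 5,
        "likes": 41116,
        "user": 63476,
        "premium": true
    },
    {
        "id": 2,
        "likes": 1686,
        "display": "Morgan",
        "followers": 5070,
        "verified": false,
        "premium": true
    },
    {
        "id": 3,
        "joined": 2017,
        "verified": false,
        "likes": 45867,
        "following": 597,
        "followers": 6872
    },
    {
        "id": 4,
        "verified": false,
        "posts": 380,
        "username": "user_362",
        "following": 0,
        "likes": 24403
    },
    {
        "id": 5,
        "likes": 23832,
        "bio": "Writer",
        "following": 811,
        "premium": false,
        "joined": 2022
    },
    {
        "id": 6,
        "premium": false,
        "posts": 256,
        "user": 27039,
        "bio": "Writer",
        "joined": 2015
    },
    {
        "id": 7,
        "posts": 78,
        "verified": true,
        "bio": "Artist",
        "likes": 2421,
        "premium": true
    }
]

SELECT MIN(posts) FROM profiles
5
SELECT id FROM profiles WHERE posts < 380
[1, 6, 7]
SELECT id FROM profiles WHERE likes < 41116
[2, 4, 5, 7]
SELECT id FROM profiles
[1, 2, 3, 4, 5, 6, 7]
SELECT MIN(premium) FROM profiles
False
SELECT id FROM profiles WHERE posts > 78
[4, 6]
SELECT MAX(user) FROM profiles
63476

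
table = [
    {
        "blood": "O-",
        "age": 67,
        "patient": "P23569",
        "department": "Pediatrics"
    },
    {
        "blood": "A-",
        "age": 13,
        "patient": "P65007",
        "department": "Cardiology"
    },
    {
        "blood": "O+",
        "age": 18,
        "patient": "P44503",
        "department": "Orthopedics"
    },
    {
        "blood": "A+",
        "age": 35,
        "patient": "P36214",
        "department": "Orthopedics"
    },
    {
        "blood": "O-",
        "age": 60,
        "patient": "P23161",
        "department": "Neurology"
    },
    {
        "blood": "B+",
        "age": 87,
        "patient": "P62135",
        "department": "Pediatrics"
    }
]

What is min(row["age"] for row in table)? 13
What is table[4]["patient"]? "P23161"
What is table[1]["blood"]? "A-"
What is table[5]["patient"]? "P62135"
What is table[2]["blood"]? "O+"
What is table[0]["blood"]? "O-"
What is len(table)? 6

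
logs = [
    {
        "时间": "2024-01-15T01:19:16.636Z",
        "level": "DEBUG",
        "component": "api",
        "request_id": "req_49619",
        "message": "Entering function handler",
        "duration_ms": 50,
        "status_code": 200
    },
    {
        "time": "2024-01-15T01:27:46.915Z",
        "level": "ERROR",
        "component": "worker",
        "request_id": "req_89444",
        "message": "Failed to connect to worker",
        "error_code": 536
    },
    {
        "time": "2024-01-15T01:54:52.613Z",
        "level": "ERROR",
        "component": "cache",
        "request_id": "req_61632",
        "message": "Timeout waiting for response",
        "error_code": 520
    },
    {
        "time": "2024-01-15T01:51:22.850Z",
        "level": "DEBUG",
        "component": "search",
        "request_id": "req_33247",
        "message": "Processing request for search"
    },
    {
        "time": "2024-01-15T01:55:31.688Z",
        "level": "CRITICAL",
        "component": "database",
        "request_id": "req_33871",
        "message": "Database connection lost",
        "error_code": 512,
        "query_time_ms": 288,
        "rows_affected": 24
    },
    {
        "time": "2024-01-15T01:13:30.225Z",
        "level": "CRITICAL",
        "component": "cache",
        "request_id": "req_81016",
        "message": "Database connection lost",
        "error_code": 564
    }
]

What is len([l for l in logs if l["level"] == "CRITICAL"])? 2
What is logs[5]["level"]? "CRITICAL"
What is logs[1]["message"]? "Failed to connect to worker"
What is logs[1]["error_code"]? 536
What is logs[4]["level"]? "CRITICAL"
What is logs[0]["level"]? "DEBUG"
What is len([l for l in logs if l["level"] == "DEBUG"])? 2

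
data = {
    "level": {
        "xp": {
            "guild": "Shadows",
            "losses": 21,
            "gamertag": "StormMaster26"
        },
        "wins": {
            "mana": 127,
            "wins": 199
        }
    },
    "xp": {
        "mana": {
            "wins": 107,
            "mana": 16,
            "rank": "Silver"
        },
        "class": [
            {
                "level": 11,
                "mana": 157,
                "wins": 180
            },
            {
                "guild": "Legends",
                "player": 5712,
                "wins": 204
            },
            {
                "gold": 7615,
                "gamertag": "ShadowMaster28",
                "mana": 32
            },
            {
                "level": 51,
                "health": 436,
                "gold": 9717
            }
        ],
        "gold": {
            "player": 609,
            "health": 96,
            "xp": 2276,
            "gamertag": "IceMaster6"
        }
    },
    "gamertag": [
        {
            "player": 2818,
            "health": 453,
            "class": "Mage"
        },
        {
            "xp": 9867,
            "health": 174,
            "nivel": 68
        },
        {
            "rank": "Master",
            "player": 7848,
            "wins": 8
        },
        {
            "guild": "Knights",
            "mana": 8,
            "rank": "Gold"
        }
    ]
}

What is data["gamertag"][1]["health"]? 174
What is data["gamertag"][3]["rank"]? "Gold"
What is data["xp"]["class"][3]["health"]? 436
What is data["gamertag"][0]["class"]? "Mage"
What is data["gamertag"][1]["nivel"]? 68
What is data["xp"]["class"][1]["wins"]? 204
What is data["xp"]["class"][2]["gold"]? 7615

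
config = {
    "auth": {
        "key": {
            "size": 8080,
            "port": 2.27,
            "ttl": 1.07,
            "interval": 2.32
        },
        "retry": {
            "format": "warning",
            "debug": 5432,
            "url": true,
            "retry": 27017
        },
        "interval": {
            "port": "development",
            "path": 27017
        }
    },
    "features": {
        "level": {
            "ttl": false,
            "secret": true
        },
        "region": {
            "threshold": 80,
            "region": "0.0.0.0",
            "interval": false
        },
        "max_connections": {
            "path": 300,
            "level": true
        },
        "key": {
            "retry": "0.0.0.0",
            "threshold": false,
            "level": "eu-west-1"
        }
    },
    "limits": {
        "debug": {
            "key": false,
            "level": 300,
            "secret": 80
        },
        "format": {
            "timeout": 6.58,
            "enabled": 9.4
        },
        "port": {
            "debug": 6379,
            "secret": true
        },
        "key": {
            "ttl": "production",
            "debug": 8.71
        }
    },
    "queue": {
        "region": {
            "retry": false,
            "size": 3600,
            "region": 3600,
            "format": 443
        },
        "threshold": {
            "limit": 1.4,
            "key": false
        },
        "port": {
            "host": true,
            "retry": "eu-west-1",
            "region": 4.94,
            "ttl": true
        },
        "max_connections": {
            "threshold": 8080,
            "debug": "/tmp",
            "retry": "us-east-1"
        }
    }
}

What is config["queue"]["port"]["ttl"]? True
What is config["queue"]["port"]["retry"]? "eu-west-1"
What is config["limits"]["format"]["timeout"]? 6.58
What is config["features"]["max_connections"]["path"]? 300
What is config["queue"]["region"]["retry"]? False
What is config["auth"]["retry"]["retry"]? 27017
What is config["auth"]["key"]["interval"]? 2.32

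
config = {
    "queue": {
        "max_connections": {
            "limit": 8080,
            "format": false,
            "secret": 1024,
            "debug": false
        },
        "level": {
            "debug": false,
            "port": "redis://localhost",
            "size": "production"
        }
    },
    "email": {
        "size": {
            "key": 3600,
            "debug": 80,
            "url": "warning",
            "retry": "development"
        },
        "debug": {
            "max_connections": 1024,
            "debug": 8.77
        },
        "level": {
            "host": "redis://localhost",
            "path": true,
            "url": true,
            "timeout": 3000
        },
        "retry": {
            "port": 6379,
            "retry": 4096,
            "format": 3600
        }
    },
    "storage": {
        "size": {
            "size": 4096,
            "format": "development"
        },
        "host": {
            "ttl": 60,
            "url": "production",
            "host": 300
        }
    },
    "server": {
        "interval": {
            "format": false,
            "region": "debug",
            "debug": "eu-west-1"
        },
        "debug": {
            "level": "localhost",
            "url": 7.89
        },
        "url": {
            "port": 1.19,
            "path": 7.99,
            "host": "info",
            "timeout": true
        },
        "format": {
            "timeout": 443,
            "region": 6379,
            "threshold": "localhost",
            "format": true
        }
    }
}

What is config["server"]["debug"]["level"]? "localhost"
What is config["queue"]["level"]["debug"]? False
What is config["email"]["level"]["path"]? True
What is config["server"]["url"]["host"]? "info"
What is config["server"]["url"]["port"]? 1.19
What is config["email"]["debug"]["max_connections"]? 1024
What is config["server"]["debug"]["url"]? 7.89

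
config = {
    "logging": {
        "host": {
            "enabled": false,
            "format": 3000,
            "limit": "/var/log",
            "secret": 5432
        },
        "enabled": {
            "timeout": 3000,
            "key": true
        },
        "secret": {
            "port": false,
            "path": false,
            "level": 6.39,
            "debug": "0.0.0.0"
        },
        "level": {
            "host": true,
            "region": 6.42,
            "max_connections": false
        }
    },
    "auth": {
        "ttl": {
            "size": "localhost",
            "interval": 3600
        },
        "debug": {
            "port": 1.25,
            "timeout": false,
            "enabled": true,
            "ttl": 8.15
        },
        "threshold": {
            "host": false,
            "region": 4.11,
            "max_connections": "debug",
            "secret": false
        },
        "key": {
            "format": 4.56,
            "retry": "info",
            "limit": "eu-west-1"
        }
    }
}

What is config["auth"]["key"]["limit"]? "eu-west-1"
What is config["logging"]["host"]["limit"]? "/var/log"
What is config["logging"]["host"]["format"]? 3000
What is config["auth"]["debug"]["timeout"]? False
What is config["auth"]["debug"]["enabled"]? True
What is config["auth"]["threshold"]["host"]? False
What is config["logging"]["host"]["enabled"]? False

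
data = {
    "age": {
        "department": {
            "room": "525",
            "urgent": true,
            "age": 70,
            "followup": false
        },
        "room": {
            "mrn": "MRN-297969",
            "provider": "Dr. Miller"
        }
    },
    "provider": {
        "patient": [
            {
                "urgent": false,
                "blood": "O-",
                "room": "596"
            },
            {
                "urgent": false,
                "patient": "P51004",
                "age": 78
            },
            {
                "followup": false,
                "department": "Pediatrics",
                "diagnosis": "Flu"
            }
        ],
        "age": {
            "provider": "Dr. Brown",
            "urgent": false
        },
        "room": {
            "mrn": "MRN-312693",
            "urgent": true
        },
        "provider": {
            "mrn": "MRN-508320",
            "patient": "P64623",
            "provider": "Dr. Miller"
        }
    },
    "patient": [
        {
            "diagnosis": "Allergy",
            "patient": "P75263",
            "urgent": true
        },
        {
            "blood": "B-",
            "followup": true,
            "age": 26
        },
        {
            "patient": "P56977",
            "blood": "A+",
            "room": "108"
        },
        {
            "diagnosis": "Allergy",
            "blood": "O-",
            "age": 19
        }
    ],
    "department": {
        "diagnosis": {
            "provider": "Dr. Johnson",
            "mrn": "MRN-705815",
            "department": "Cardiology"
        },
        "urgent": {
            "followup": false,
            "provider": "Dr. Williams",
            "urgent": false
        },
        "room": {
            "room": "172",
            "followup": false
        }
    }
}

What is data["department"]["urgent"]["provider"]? "Dr. Williams"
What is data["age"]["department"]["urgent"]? True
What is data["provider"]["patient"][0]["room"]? "596"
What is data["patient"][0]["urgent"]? True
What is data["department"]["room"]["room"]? "172"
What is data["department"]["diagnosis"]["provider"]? "Dr. Johnson"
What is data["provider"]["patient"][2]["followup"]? False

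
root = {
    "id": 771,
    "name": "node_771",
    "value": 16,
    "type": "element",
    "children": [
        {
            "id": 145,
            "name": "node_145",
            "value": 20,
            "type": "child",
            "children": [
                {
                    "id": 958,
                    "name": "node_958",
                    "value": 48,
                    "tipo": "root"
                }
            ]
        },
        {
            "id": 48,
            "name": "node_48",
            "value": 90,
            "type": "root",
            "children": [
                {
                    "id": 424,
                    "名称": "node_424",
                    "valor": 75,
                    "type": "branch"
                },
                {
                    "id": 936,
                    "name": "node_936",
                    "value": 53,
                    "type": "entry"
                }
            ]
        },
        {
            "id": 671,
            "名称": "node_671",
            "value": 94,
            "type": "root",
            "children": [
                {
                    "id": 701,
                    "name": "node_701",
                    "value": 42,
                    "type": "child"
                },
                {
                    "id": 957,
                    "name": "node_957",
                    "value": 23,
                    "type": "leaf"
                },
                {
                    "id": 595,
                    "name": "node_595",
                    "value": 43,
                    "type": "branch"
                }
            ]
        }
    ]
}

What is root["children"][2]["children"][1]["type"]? "leaf"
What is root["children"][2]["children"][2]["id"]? 595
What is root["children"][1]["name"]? "node_48"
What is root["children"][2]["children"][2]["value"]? 43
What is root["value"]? 16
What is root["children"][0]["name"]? "node_145"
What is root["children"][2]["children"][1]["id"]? 957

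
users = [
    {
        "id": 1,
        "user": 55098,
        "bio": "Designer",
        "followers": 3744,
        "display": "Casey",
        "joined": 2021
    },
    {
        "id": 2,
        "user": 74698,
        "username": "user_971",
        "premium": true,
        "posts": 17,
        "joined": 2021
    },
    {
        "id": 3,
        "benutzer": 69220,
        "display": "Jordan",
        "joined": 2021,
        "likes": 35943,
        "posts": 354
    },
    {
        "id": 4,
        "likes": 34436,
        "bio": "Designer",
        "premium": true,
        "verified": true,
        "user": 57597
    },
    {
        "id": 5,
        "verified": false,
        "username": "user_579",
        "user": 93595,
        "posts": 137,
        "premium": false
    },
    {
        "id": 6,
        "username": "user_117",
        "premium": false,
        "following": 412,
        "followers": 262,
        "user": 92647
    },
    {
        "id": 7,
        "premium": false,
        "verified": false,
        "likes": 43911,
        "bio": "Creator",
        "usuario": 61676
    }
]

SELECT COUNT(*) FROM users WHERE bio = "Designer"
2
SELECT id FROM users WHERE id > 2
[3, 4, 5, 6, 7]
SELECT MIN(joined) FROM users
2021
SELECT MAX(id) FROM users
7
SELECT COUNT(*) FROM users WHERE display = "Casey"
1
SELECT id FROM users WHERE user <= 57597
[1, 4]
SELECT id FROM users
[1, 2, 3, 4, 5, 6, 7]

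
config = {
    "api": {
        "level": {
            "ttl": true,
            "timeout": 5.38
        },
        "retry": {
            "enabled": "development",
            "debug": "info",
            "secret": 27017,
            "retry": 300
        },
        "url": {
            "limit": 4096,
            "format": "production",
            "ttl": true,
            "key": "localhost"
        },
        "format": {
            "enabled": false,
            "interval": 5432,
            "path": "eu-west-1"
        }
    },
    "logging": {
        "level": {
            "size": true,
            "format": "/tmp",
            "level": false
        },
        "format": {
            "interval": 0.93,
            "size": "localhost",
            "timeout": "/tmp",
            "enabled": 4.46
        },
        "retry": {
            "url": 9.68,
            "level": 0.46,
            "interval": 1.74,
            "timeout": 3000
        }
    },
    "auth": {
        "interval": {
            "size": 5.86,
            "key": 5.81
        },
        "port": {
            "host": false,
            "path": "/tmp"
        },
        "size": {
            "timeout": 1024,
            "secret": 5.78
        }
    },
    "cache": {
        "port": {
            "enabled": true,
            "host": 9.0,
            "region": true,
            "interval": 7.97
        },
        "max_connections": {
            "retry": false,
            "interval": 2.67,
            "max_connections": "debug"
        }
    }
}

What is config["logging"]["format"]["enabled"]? 4.46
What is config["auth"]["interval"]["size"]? 5.86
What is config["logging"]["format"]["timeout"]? "/tmp"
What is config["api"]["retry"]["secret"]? 27017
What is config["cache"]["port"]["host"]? 9.0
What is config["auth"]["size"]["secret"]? 5.78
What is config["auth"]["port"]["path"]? "/tmp"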